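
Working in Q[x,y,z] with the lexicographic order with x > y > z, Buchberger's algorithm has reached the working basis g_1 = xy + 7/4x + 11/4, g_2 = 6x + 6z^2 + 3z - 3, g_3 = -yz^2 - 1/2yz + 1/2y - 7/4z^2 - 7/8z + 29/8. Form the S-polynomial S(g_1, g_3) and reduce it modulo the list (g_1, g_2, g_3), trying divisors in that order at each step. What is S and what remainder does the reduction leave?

lcm(LM(g_1), LM(g_3)) = xyz^2.
S = (lcm/LT(g_1))·g_1 − (lcm/LT(g_3))·g_3 = -1/2xyz + 1/2xy - 7/8xz + 29/8x + 11/4z^2.
Reduce S modulo (g_1, g_2, g_3) in that order:
  leading term xyz: subtract (-1/2z)·g_1 from -1/2xyz + 1/2xy - 7/8xz + 29/8x + 11/4z^2 → 1/2xy + 29/8x + 11/4z^2 + 11/8z
  leading term xy: subtract (1/2)·g_1 from 1/2xy + 29/8x + 11/4z^2 + 11/8z → 11/4x + 11/4z^2 + 11/8z - 11/8
  leading term x: subtract (11/24)·g_2 from 11/4x + 11/4z^2 + 11/8z - 11/8 → 0
The remainder is 0, so this S-polynomial contributes no new basis element.

S(g_1, g_3) = -1/2xyz + 1/2xy - 7/8xz + 29/8x + 11/4z^2; remainder on division = 0.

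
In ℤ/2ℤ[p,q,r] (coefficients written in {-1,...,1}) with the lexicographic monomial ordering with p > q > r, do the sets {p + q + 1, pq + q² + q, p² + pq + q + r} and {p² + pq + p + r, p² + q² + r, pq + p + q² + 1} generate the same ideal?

No, the ideals differ.

Equality of ideals is decidable: compute both reduced Gröbner bases (unique for the ordering) and check whether they agree.
Buchberger on the first generating set:
f_1 = p + q + 1, LT = p.
f_2 = pq + q² + q, LT = pq.
f_3 = p² + pq + q + r, LT = p².

S(f_1,f_2): lcm = pq. S = 0.
  remainder 0.

S(f_1,f_3): lcm = p². S = p + q + r.
  leading term p: subtract (1)·f_1 from p + q + r → r + 1
  leading term r: no divisor's leading term divides it; move r to the remainder.
  leading term 1: no divisor's leading term divides it; move 1 to the remainder.
  remainder r + 1 ≠ 0; add g_4 = r + 1 to the basis.

S(f_2,f_3): lcm = p²q. S = pq + q² + qr.
  leading term pq: subtract (q)·f_1 from pq + q² + qr → qr + q
  leading term qr: subtract (q)·g_4 from qr + q → 0
  remainder 0.

S(f_1,g_4): leading monomials are coprime, so the S-polynomial reduces to 0 (Buchberger's first criterion).
S(f_2,g_4): leading monomials are coprime, so the S-polynomial reduces to 0 (Buchberger's first criterion).
S(f_3,g_4): leading monomials are coprime, so the S-polynomial reduces to 0 (Buchberger's first criterion).
Every S-polynomial of the final basis reduces to 0, so we have a Gröbner basis.
Inter-reduce: drop elements whose leading term is divisible by another's, tail-reduce, and make monic.
Reduced Gröbner basis: {p + q + 1, r + 1}.

Buchberger on the second generating set:
h_1 = p² + pq + p + r, LT = p².
h_2 = p² + q² + r, LT = p².
h_3 = pq + p + q² + 1, LT = pq.

S(h_1,h_2): lcm = p². S = pq + p + q².
  leading term pq: subtract (1)·h_3 from pq + p + q² → 1
  leading term 1: no divisor's leading term divides it; move 1 to the remainder.
  remainder 1 ≠ 0; add k_4 = 1 to the basis.

S(h_1,h_3): lcm = p²q. S = p² + pq + p + qr.
  leading term p²: subtract (1)·h_1 from p² + pq + p + qr → qr + r
  leading term qr: subtract (qr)·k_4 from qr + r → r
  leading term r: subtract (r)·k_4 from r → 0
  remainder 0.

S(h_2,h_3): lcm = p²q. S = p² + pq² + p + q³ + qr.
  leading term p²: subtract (1)·h_1 from p² + pq² + p + q³ + qr → pq² + pq + q³ + qr + r
  leading term pq²: subtract (q)·h_3 from pq² + pq + q³ + qr + r → qr + q + r
  leading term qr: subtract (qr)·k_4 from qr + q + r → q + r
  leading term q: subtract (q)·k_4 from q + r → r
  leading term r: subtract (r)·k_4 from r → 0
  remainder 0.

S(h_1,k_4): leading monomials are coprime, so the S-polynomial reduces to 0 (Buchberger's first criterion).
S(h_2,k_4): leading monomials are coprime, so the S-polynomial reduces to 0 (Buchberger's first criterion).
S(h_3,k_4): leading monomials are coprime, so the S-polynomial reduces to 0 (Buchberger's first criterion).
Every S-polynomial of the final basis reduces to 0, so we have a Gröbner basis.
Inter-reduce: drop elements whose leading term is divisible by another's, tail-reduce, and make monic.
Reduced Gröbner basis: {1}.

The bases are distinct; the ideals are different.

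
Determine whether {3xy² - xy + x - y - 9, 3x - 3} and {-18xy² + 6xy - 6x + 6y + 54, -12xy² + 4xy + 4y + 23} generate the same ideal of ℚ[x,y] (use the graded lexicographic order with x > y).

No, the ideals differ.

Equality of ideals is decidable: compute both reduced Gröbner bases (unique for the ordering) and check whether they agree.
Buchberger on the first generating set:
f_1 = 3xy² - xy + x - y - 9, LT = xy².
f_2 = 3x - 3, LT = x.

S(f_1,f_2): lcm = xy². S = -⅓xy + y² + ⅓x - ⅓y - 3.
  reduce S modulo (f_1, f_2):
  remainder y² - ⅔y - 8/3 ≠ 0; add g_3 = y² - ⅔y - 8/3 to the basis.

The other S-polynomials (S(f_1,g_3), S(f_2,g_3)) all reduce to 0 modulo the current basis, so we have a Gröbner basis.
Inter-reduce: drop elements whose leading term is divisible by another's, tail-reduce, and make monic.
Reduced Gröbner basis: {y² - ⅔y - 8/3, x - 1}.

Buchberger on the second generating set:
h_1 = -18xy² + 6xy - 6x + 6y + 54, LT = xy².
h_2 = -12xy² + 4xy + 4y + 23, LT = xy².

S(h_1,h_2): lcm = xy². S = ⅓x - 13/12.
  reduce S modulo (h_1, h_2):
  remainder ⅓x - 13/12 ≠ 0; add k_3 = ⅓x - 13/12 to the basis.

S(h_1,k_3): lcm = xy². S = -⅓xy + 13/4y² + ⅓x - ⅓y - 3.
  reduce S modulo (h_1, h_2, k_3):
  remainder 13/4y² - 17/12y - 23/12 ≠ 0; add k_4 = 13/4y² - 17/12y - 23/12 to the basis.

The other S-polynomials (S(h_2,k_3), S(h_1,k_4), S(h_2,k_4), S(k_3,k_4)) all reduce to 0 modulo the current basis, so we have a Gröbner basis.
Inter-reduce: drop elements whose leading term is divisible by another's, tail-reduce, and make monic.
Reduced Gröbner basis: {y² - 17/39y - 23/39, x - 13/4}.

Since the reduced bases disagree, the two ideals are not the same.
The choice of monomial ordering does not affect the verdict — as long as both bases are computed under the same ordering, their equality decides ideal equality.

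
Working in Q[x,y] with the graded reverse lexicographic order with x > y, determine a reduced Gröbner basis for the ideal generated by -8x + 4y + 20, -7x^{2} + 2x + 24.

Buchberger's algorithm terminates because the ascending chain of leading-term ideals stabilizes.

f_1 = -8x + 4y + 20, LT = x.
f_2 = -7x^{2} + 2x + 24, LT = x^{2}.

S(f_1,f_2): lcm = x^{2}. S = -\tfrac{1}{2}xy - \tfrac{31}{14}x + \tfrac{24}{7}.
  leading term xy: subtract (\tfrac{1}{16}y)·f_1 from -\tfrac{1}{2}xy - \tfrac{31}{14}x + \tfrac{24}{7} → -\tfrac{1}{4}y^{2} - \tfrac{31}{14}x - \tfrac{5}{4}y + \tfrac{24}{7}
  leading term y^{2}: no divisor's leading term divides it; move -\tfrac{1}{4}y^{2} to the remainder.
  leading term x: subtract (\tfrac{31}{112})·f_1 from -\tfrac{31}{14}x - \tfrac{5}{4}y + \tfrac{24}{7} → -\tfrac{33}{14}y - \tfrac{59}{28}
  leading term y: no divisor's leading term divides it; move -\tfrac{33}{14}y to the remainder.
  leading term 1: no divisor's leading term divides it; move -\tfrac{59}{28} to the remainder.
  remainder -\tfrac{1}{4}y^{2} - \tfrac{33}{14}y - \tfrac{59}{28} ≠ 0; add g_3 = -\tfrac{1}{4}y^{2} - \tfrac{33}{14}y - \tfrac{59}{28} to the basis.

The other S-polynomials (S(f_1,g_3), S(f_2,g_3)) all reduce to 0 modulo the current basis, so we have a Gröbner basis.
Inter-reduce: drop elements whose leading term is divisible by another's, tail-reduce, and make monic.

G = {y^{2} + \tfrac{66}{7}y + \tfrac{59}{7}, x - \tfrac{1}{2}y - \tfrac{5}{2}}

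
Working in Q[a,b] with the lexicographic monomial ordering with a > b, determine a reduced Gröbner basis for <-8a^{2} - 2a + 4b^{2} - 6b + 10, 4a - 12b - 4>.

G = {a - 3b - 1, b^{2} + \tfrac{15}{17}b}

This is the nonlinear analogue of row-reducing a linear system.

f_1 = -8a^{2} - 2a + 4b^{2} - 6b + 10, LT = a^{2}.
f_2 = 4a - 12b - 4, LT = a.

S(f_1,f_2): lcm = a^{2}. S = 3ab + \tfrac{5}{4}a - \tfrac{1}{2}b^{2} + \tfrac{3}{4}b - \tfrac{5}{4}.
  leading term ab: subtract (\tfrac{3}{4}b)·f_2 from 3ab + \tfrac{5}{4}a - \tfrac{1}{2}b^{2} + \tfrac{3}{4}b - \tfrac{5}{4} → \tfrac{5}{4}a + \tfrac{17}{2}b^{2} + \tfrac{15}{4}b - \tfrac{5}{4}
  leading term a: subtract (\tfrac{5}{16})·f_2 from \tfrac{5}{4}a + \tfrac{17}{2}b^{2} + \tfrac{15}{4}b - \tfrac{5}{4} → \tfrac{17}{2}b^{2} + \tfrac{15}{2}b
  leading term b^{2}: no divisor's leading term divides it; move \tfrac{17}{2}b^{2} to the remainder.
  leading term b: no divisor's leading term divides it; move \tfrac{15}{2}b to the remainder.
  remainder \tfrac{17}{2}b^{2} + \tfrac{15}{2}b ≠ 0; add g_3 = \tfrac{17}{2}b^{2} + \tfrac{15}{2}b to the basis.

S(f_1,g_3): leading monomials are coprime, so the S-polynomial reduces to 0 (Buchberger's first criterion).
S(f_2,g_3): leading monomials are coprime, so the S-polynomial reduces to 0 (Buchberger's first criterion).
Every S-polynomial of the final basis reduces to 0, so we have a Gröbner basis.
Inter-reduce: drop elements whose leading term is divisible by another's, tail-reduce, and make monic.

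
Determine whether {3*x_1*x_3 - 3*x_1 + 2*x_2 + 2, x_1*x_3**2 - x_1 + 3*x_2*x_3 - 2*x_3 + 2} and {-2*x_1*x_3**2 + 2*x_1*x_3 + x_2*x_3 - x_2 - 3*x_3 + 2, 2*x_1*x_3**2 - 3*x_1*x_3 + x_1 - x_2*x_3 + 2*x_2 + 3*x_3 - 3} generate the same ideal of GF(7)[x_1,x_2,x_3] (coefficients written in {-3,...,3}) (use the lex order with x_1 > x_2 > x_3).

No, the ideals differ.

Since reduced Gröbner bases are canonical representatives of ideals under a given ordering, it suffices to compute and compare them.
Buchberger on the first generating set:
f_1 = 3*x_1*x_3 - 3*x_1 + 2*x_2 + 2, LT = x_1*x_3.
f_2 = x_1*x_3**2 - x_1 + 3*x_2*x_3 - 2*x_3 + 2, LT = x_1*x_3**2.

S(f_1,f_2): lcm = x_1*x_3**2. S = -x_1*x_3 + x_1 - 2*x_3 - 2.
  leading term x_1*x_3: subtract (2)·f_1 from -x_1*x_3 + x_1 - 2*x_3 - 2 → 3*x_2 - 2*x_3 + 1
  leading term x_2: no divisor's leading term divides it; move 3*x_2 to the remainder.
  leading term x_3: no divisor's leading term divides it; move -2*x_3 to the remainder.
  leading term 1: no divisor's leading term divides it; move 1 to the remainder.
  remainder 3*x_2 - 2*x_3 + 1 ≠ 0; add g_3 = 3*x_2 - 2*x_3 + 1 to the basis.

The other S-polynomials (S(f_1,g_3), S(f_2,g_3)) all reduce to 0 modulo the current basis, so we have a Gröbner basis.
Inter-reduce: drop elements whose leading term is divisible by another's, tail-reduce, and make monic.
Reduced Gröbner basis: {x_1*x_3 - x_1 + 2*x_3 + 2, x_2 - 3*x_3 - 2}.

Buchberger on the second generating set:
h_1 = -2*x_1*x_3**2 + 2*x_1*x_3 + x_2*x_3 - x_2 - 3*x_3 + 2, LT = x_1*x_3**2.
h_2 = 2*x_1*x_3**2 - 3*x_1*x_3 + x_1 - x_2*x_3 + 2*x_2 + 3*x_3 - 3, LT = x_1*x_3**2.

S(h_1,h_2): lcm = x_1*x_3**2. S = -3*x_1*x_3 + 3*x_1 + 3*x_2 - 3.
  leading term x_1*x_3: no divisor's leading term divides it; move -3*x_1*x_3 to the remainder.
  leading term x_1: no divisor's leading term divides it; move 3*x_1 to the remainder.
  leading term x_2: no divisor's leading term divides it; move 3*x_2 to the remainder.
  leading term 1: no divisor's leading term divides it; move -3 to the remainder.
  remainder -3*x_1*x_3 + 3*x_1 + 3*x_2 - 3 ≠ 0; add k_3 = -3*x_1*x_3 + 3*x_1 + 3*x_2 - 3 to the basis.

S(h_1,k_3): lcm = x_1*x_3**2. S = -3*x_2*x_3 - 3*x_2 - 3*x_3 - 1.
  leading term x_2*x_3: no divisor's leading term divides it; move -3*x_2*x_3 to the remainder.
  leading term x_2: no divisor's leading term divides it; move -3*x_2 to the remainder.
  leading term x_3: no divisor's leading term divides it; move -3*x_3 to the remainder.
  leading term 1: no divisor's leading term divides it; move -1 to the remainder.
  remainder -3*x_2*x_3 - 3*x_2 - 3*x_3 - 1 ≠ 0; add k_4 = -3*x_2*x_3 - 3*x_2 - 3*x_3 - 1 to the basis.

S(h_1,k_4): lcm = x_1*x_2*x_3**2. S = -2*x_1*x_2*x_3 - x_1*x_3**2 + 2*x_1*x_3 + 3*x_2**2*x_3 - 3*x_2**2 - 2*x_2*x_3 - x_2.
  leading term x_1*x_2*x_3: subtract (3*x_2)·k_3 from -2*x_1*x_2*x_3 - x_1*x_3**2 + 2*x_1*x_3 + 3*x_2**2*x_3 - 3*x_2**2 - 2*x_2*x_3 - x_2 → -2*x_1*x_2 - x_1*x_3**2 + 2*x_1*x_3 + 3*x_2**2*x_3 + 2*x_2**2 - 2*x_2*x_3 + x_2
  leading term x_1*x_2: no divisor's leading term divides it; move -2*x_1*x_2 to the remainder.
  leading term x_1*x_3**2: subtract (-3)·h_1 from -x_1*x_3**2 + 2*x_1*x_3 + 3*x_2**2*x_3 + 2*x_2**2 - 2*x_2*x_3 + x_2 → x_1*x_3 + 3*x_2**2*x_3 + 2*x_2**2 + x_2*x_3 - 2*x_2 - 2*x_3 - 1
  leading term x_1*x_3: subtract (2)·k_3 from x_1*x_3 + 3*x_2**2*x_3 + 2*x_2**2 + x_2*x_3 - 2*x_2 - 2*x_3 - 1 → x_1 + 3*x_2**2*x_3 + 2*x_2**2 + x_2*x_3 - x_2 - 2*x_3 - 2
  leading term x_1: no divisor's leading term divides it; move x_1 to the remainder.
  leading term x_2**2*x_3: subtract (-x_2)·k_4 from 3*x_2**2*x_3 + 2*x_2**2 + x_2*x_3 - x_2 - 2*x_3 - 2 → -x_2**2 - 2*x_2*x_3 - 2*x_2 - 2*x_3 - 2
  leading term x_2**2: no divisor's leading term divides it; move -x_2**2 to the remainder.
  leading term x_2*x_3: subtract (3)·k_4 from -2*x_2*x_3 - 2*x_2 - 2*x_3 - 2 → 1
  leading term 1: no divisor's leading term divides it; move 1 to the remainder.
  remainder -2*x_1*x_2 + x_1 - x_2**2 + 1 ≠ 0; add k_5 = -2*x_1*x_2 + x_1 - x_2**2 + 1 to the basis.

The other S-polynomials (S(h_2,k_3), S(h_2,k_4), S(k_3,k_4), S(h_1,k_5), S(h_2,k_5), S(k_3,k_5), S(k_4,k_5)) all reduce to 0 modulo the current basis, so we have a Gröbner basis.
Inter-reduce: drop elements whose leading term is divisible by another's, tail-reduce, and make monic.
Reduced Gröbner basis: {x_1*x_2 + 3*x_1 - 3*x_2**2 + 3, x_1*x_3 - x_1 - x_2 + 1, x_2*x_3 + x_2 + x_3 - 2}.

These differ, so the ideals are not equal.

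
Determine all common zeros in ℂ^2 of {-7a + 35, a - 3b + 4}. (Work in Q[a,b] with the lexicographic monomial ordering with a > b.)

{(5, 3)}

Compute a lex Gröbner basis by Buchberger's algorithm.
f_1 = -7a + 35, LT = a.
f_2 = a - 3b + 4, LT = a.

S(f_1,f_2): lcm = a. S = 3b - 9.
  leading term b: no divisor's leading term divides it; move 3b to the remainder.
  leading term 1: no divisor's leading term divides it; move -9 to the remainder.
  remainder 3b - 9 ≠ 0; add h_3 = 3b - 9 to the basis.

The other S-polynomials (S(f_1,h_3), S(f_2,h_3)) all reduce to 0 modulo the current basis, so we have a Gröbner basis.
Inter-reduce: drop elements whose leading term is divisible by another's, tail-reduce, and make monic.
Reduced Gröbner basis: {a - 5, b - 3}.

A lex Gröbner basis eliminates variables successively. Here b - 3 depends only on b, with roots {3}; lifting each root through the earlier basis elements recovers the full solutions.
  b = 3: the earlier basis element becomes a - 5 = 0, giving a = 5 — point (5, 3).
Check: every point annihilates each of the original generators.
This is the nonlinear analogue of row-reducing a linear system.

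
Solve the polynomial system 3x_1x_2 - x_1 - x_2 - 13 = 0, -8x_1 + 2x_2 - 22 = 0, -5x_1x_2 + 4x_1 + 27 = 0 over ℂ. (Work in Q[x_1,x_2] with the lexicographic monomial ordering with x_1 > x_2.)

{(-3, -1)}

Compute a lex Gröbner basis by Buchberger's algorithm.
f_1 = 3x_1x_2 - x_1 - x_2 - 13, LT = x_1x_2.
f_2 = -8x_1 + 2x_2 - 22, LT = x_1.
f_3 = -5x_1x_2 + 4x_1 + 27, LT = x_1x_2.

S(f_1,f_2): lcm = x_1x_2. S = -\tfrac{1}{3}x_1 + \tfrac{1}{4}x_2^{2} - \tfrac{37}{12}x_2 - \tfrac{13}{3}.
  leading term x_1: subtract (\tfrac{1}{24})·f_2 from -\tfrac{1}{3}x_1 + \tfrac{1}{4}x_2^{2} - \tfrac{37}{12}x_2 - \tfrac{13}{3} → \tfrac{1}{4}x_2^{2} - \tfrac{19}{6}x_2 - \tfrac{41}{12}
  leading term x_2^{2}: no divisor's leading term divides it; move \tfrac{1}{4}x_2^{2} to the remainder.
  leading term x_2: no divisor's leading term divides it; move -\tfrac{19}{6}x_2 to the remainder.
  leading term 1: no divisor's leading term divides it; move -\tfrac{41}{12} to the remainder.
  remainder \tfrac{1}{4}x_2^{2} - \tfrac{19}{6}x_2 - \tfrac{41}{12} ≠ 0; add h_4 = \tfrac{1}{4}x_2^{2} - \tfrac{19}{6}x_2 - \tfrac{41}{12} to the basis.

S(f_1,f_3): lcm = x_1x_2. S = \tfrac{7}{15}x_1 - \tfrac{1}{3}x_2 + \tfrac{16}{15}.
  leading term x_1: subtract (-\tfrac{7}{120})·f_2 from \tfrac{7}{15}x_1 - \tfrac{1}{3}x_2 + \tfrac{16}{15} → -\tfrac{13}{60}x_2 - \tfrac{13}{60}
  leading term x_2: no divisor's leading term divides it; move -\tfrac{13}{60}x_2 to the remainder.
  leading term 1: no divisor's leading term divides it; move -\tfrac{13}{60} to the remainder.
  remainder -\tfrac{13}{60}x_2 - \tfrac{13}{60} ≠ 0; add h_5 = -\tfrac{13}{60}x_2 - \tfrac{13}{60} to the basis.

The other S-polynomials (S(f_2,f_3), S(f_1,h_4), S(f_2,h_4), S(f_3,h_4), S(f_1,h_5), S(f_2,h_5), S(f_3,h_5), S(h_4,h_5)) all reduce to 0 modulo the current basis, so we have a Gröbner basis.
Inter-reduce: drop elements whose leading term is divisible by another's, tail-reduce, and make monic.
Reduced Gröbner basis: {x_1 + 3, x_2 + 1}.

From the last basis element, x_2 + 1 = 0, so x_2 takes values in {-1}. Each choice, substituted upward through the basis, yields the corresponding point(s) of the solution set.
  x_2 = -1: the earlier basis element becomes x_1 + 3 = 0, giving x_1 = -3 — point (-3, -1).
This is the nonlinear analogue of row-reducing a linear system.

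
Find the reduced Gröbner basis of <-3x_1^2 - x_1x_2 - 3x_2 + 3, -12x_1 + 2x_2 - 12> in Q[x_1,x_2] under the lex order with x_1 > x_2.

f_1 = -3x_1^2 - x_1x_2 - 3x_2 + 3, LT = x_1^2.
f_2 = -12x_1 + 2x_2 - 12, LT = x_1.

S(f_1,f_2): lcm = x_1^2. S = 1/2x_1x_2 - x_1 + x_2 - 1.
  leading term x_1x_2: subtract (-1/24x_2)·f_2 from 1/2x_1x_2 - x_1 + x_2 - 1 → -x_1 + 1/12x_2^2 + 1/2x_2 - 1
  leading term x_1: subtract (1/12)·f_2 from -x_1 + 1/12x_2^2 + 1/2x_2 - 1 → 1/12x_2^2 + 1/3x_2
  leading term x_2^2: no divisor's leading term divides it; move 1/12x_2^2 to the remainder.
  leading term x_2: no divisor's leading term divides it; move 1/3x_2 to the remainder.
  remainder 1/12x_2^2 + 1/3x_2 ≠ 0; add g_3 = 1/12x_2^2 + 1/3x_2 to the basis.

The other S-polynomials (S(f_1,g_3), S(f_2,g_3)) all reduce to 0 modulo the current basis, so we have a Gröbner basis.
Inter-reduce: drop elements whose leading term is divisible by another's, tail-reduce, and make monic.

G = {x_1 - 1/6x_2 + 1, x_2^2 + 4x_2}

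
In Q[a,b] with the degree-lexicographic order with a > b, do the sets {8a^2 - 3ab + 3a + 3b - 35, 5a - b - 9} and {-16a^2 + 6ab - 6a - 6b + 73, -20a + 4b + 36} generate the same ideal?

No, the ideals differ.

Since reduced Gröbner bases are canonical representatives of ideals under a given ordering, it suffices to compute and compare them.
Buchberger on the first generating set:
f_1 = 8a^2 - 3ab + 3a + 3b - 35, LT = a^2.
f_2 = 5a - b - 9, LT = a.

S(f_1,f_2): lcm = a^2. S = -7/40ab + 87/40a + 3/8b - 35/8.
  reduce S modulo (f_1, f_2):
  remainder -7/200b^2 + 99/200b - 23/50 ≠ 0; add g_3 = -7/200b^2 + 99/200b - 23/50 to the basis.

The other S-polynomials (S(f_1,g_3), S(f_2,g_3)) all reduce to 0 modulo the current basis, so we have a Gröbner basis.
Inter-reduce: drop elements whose leading term is divisible by another's, tail-reduce, and make monic.
Reduced Gröbner basis: {b^2 - 99/7b + 92/7, a - 1/5b - 9/5}.

Buchberger on the second generating set:
h_1 = -16a^2 + 6ab - 6a - 6b + 73, LT = a^2.
h_2 = -20a + 4b + 36, LT = a.

S(h_1,h_2): lcm = a^2. S = -7/40ab + 87/40a + 3/8b - 73/16.
  reduce S modulo (h_1, h_2):
  remainder -7/200b^2 + 99/200b - 259/400 ≠ 0; add k_3 = -7/200b^2 + 99/200b - 259/400 to the basis.

The other S-polynomials (S(h_1,k_3), S(h_2,k_3)) all reduce to 0 modulo the current basis, so we have a Gröbner basis.
Inter-reduce: drop elements whose leading term is divisible by another's, tail-reduce, and make monic.
Reduced Gröbner basis: {b^2 - 99/7b + 37/2, a - 1/5b - 9/5}.

These differ, so the ideals are not equal.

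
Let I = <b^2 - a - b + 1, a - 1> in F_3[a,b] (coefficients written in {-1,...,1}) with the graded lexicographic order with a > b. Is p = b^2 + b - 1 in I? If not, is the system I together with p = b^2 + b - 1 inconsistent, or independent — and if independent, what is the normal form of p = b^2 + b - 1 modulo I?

First compute the reduced Gröbner basis of I by Buchberger's algorithm.
f_1 = b^2 - a - b + 1, LT = b^2.
f_2 = a - 1, LT = a.

The S-polynomials (S(f_1,f_2)) all reduce to 0 modulo the current basis, so we have a Gröbner basis.
Inter-reduce: drop elements whose leading term is divisible by another's, tail-reduce, and make monic.
Reduced Gröbner basis: {b^2 - b, a - 1}.
Label its elements g_1 = b^2 - b, g_2 = a - 1.

Reduce p = b^2 + b - 1 modulo G:
  leading term b^2: subtract (1)·g_1 from b^2 + b - 1 → -b - 1
  leading term b: no divisor's leading term divides it; move -b to the remainder.
  leading term 1: no divisor's leading term divides it; move -1 to the remainder.
  normal form = -b - 1.
The normal form is nonzero, so p ∉ I. Since p minus its normal form lies in I, I + (p) = I + (r) where r = -b - 1; decide whether this ideal is the whole ring.
Run Buchberger on G together with r (pairs among the g_i already reduce to 0 since G is a Gröbner basis):
g_1 = b^2 - b, LT = b^2.
g_2 = a - 1, LT = a.
r = -b - 1, LT = b.

S(g_1,r): lcm = b^2. S = b.
  reduce S modulo (g_1, g_2, r):
  remainder -1 ≠ 0; add m_4 = -1 to the basis.

The other S-polynomials (S(g_1,g_2), S(g_2,r), S(g_1,m_4), S(g_2,m_4), S(r,m_4)) all reduce to 0 modulo the current basis, so we have a Gröbner basis.
Inter-reduce: drop elements whose leading term is divisible by another's, tail-reduce, and make monic.
Reduced Gröbner basis: {1}.
The reduced Gröbner basis of I + (p) is {1}: the ideal is the whole ring, so the enlarged system has no common solution — adjoining p is inconsistent.

Adjoining b^2 + b - 1 makes the ideal the whole ring: the system is inconsistent.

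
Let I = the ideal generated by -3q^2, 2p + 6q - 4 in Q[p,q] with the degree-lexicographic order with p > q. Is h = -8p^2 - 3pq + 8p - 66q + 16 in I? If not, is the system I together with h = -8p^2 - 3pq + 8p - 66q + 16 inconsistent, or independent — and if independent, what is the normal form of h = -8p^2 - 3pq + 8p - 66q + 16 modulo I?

-8p^2 - 3pq + 8p - 66q + 16 lies in I (it reduces to 0).

First compute the reduced Gröbner basis of I by Buchberger's algorithm.
f_1 = -3q^2, LT = q^2.
f_2 = 2p + 6q - 4, LT = p.

The S-polynomials (S(f_1,f_2)) all reduce to 0 modulo the current basis, so we have a Gröbner basis.
Inter-reduce: drop elements whose leading term is divisible by another's, tail-reduce, and make monic.
Reduced Gröbner basis: {q^2, p + 3q - 2}.
Label its elements g_1 = q^2, g_2 = p + 3q - 2.

Reduce h = -8p^2 - 3pq + 8p - 66q + 16 modulo G:
  leading term p^2: subtract (-8p)·g_2 from -8p^2 - 3pq + 8p - 66q + 16 → 21pq - 8p - 66q + 16
  leading term pq: subtract (21q)·g_2 from 21pq - 8p - 66q + 16 → -63q^2 - 8p - 24q + 16
  leading term q^2: subtract (-63)·g_1 from -63q^2 - 8p - 24q + 16 → -8p - 24q + 16
  leading term p: subtract (-8)·g_2 from -8p - 24q + 16 → 0
  normal form = 0.
Since the normal form is 0, h ∈ I.

Ideal membership is decidable via reduction modulo a Gröbner basis.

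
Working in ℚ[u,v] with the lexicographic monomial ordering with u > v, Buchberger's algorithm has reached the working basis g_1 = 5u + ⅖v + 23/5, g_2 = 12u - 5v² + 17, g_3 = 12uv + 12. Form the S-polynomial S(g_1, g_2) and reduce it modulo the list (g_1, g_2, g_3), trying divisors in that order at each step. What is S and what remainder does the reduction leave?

S(g_1, g_2) = 5/12v² + 2/25v - 149/300; remainder on division = 5/12v² + 2/25v - 149/300.

lcm(LM(g_1), LM(g_2)) = u.
S = (lcm/LT(g_1))·g_1 − (lcm/LT(g_2))·g_2 = 5/12v² + 2/25v - 149/300.
Reduce S modulo (g_1, g_2, g_3) in that order:
  leading term v²: no divisor's leading term divides it; move 5/12v² to the remainder.
  leading term v: no divisor's leading term divides it; move 2/25v to the remainder.
  leading term 1: no divisor's leading term divides it; move -149/300 to the remainder.
The remainder 5/12v² + 2/25v - 149/300 is nonzero, so it would be added as the next basis element.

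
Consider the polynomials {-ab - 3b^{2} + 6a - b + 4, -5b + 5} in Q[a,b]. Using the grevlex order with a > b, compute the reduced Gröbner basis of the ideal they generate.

G = {a, b - 1}

f_1 = -ab - 3b^{2} + 6a - b + 4, LT = ab.
f_2 = -5b + 5, LT = b.

S(f_1,f_2): lcm = ab. S = 3b^{2} - 5a + b - 4.
  reduce S modulo (f_1, f_2):
  remainder -5a ≠ 0; add g_3 = -5a to the basis.

The other S-polynomials (S(f_1,g_3), S(f_2,g_3)) all reduce to 0 modulo the current basis, so we have a Gröbner basis.
Inter-reduce: drop elements whose leading term is divisible by another's, tail-reduce, and make monic.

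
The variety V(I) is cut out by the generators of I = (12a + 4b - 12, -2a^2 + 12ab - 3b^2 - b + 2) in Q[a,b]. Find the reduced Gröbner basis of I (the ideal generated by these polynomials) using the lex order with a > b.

f_1 = 12a + 4b - 12, LT = a.
f_2 = -2a^2 + 12ab - 3b^2 - b + 2, LT = a^2.

S(f_1,f_2): lcm = a^2. S = 19/3ab - a - 3/2b^2 - 1/2b + 1.
  leading term ab: subtract (19/36b)·f_1 from 19/3ab - a - 3/2b^2 - 1/2b + 1 → -a - 65/18b^2 + 35/6b + 1
  leading term a: subtract (-1/12)·f_1 from -a - 65/18b^2 + 35/6b + 1 → -65/18b^2 + 37/6b
  leading term b^2: no divisor's leading term divides it; move -65/18b^2 to the remainder.
  leading term b: no divisor's leading term divides it; move 37/6b to the remainder.
  remainder -65/18b^2 + 37/6b ≠ 0; add g_3 = -65/18b^2 + 37/6b to the basis.

The other S-polynomials (S(f_1,g_3), S(f_2,g_3)) all reduce to 0 modulo the current basis, so we have a Gröbner basis.
Inter-reduce: drop elements whose leading term is divisible by another's, tail-reduce, and make monic.

G = {a + 1/3b - 1, b^2 - 111/65b}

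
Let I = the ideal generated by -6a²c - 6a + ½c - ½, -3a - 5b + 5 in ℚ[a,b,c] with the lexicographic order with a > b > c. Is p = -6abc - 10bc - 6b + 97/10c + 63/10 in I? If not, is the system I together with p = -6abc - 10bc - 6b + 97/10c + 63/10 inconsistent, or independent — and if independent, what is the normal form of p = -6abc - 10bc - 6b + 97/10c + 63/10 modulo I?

-6abc - 10bc - 6b + 97/10c + 63/10 lies in I (it reduces to 0).

First compute the reduced Gröbner basis of I by Buchberger's algorithm.
f_1 = -6a²c - 6a + ½c - ½, LT = a²c.
f_2 = -3a - 5b + 5, LT = a.

S(f_1,f_2): lcm = a²c. S = -5/3abc + 5/3ac + a - 1/12c + 1/12.
  reduce S modulo (f_1, f_2):
  remainder 25/9b²c - 50/9bc - 5/3b + 97/36c + 7/4 ≠ 0; add h_3 = 25/9b²c - 50/9bc - 5/3b + 97/36c + 7/4 to the basis.

The other S-polynomials (S(f_1,h_3), S(f_2,h_3)) all reduce to 0 modulo the current basis, so we have a Gröbner basis.
Inter-reduce: drop elements whose leading term is divisible by another's, tail-reduce, and make monic.
Reduced Gröbner basis: {a + 5/3b - 5/3, b²c - 2bc - ⅗b + 97/100c + 63/100}.
Label its elements g_1 = a + 5/3b - 5/3, g_2 = b²c - 2bc - ⅗b + 97/100c + 63/100.

Reduce p = -6abc - 10bc - 6b + 97/10c + 63/10 modulo G:
  leading term abc: subtract (-6bc)·g_1 from -6abc - 10bc - 6b + 97/10c + 63/10 → 10b²c - 20bc - 6b + 97/10c + 63/10
  leading term b²c: subtract (10)·g_2 from 10b²c - 20bc - 6b + 97/10c + 63/10 → 0
  normal form = 0.
Since the normal form is 0, p ∈ I.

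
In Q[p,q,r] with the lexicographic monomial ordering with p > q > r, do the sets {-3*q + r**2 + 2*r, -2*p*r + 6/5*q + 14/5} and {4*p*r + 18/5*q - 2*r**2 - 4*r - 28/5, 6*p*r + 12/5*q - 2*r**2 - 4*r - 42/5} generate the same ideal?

Yes, the ideals are equal.

Two ideals are equal iff their reduced Gröbner bases coincide (the reduced basis is unique for a fixed ordering).
Buchberger on the first generating set:
f_1 = -3*q + r**2 + 2*r, LT = q.
f_2 = -2*p*r + 6/5*q + 14/5, LT = p*r.

The S-polynomials (S(f_1,f_2)) all reduce to 0 modulo the current basis, so we have a Gröbner basis.
Inter-reduce: drop elements whose leading term is divisible by another's, tail-reduce, and make monic.
Reduced Gröbner basis: {p*r - 1/5*r**2 - 2/5*r - 7/5, q - 1/3*r**2 - 2/3*r}.

Buchberger on the second generating set:
h_1 = 4*p*r + 18/5*q - 2*r**2 - 4*r - 28/5, LT = p*r.
h_2 = 6*p*r + 12/5*q - 2*r**2 - 4*r - 42/5, LT = p*r.

S(h_1,h_2): lcm = p*r. S = 1/2*q - 1/6*r**2 - 1/3*r.
  leading term q: no divisor's leading term divides it; move 1/2*q to the remainder.
  leading term r**2: no divisor's leading term divides it; move -1/6*r**2 to the remainder.
  leading term r: no divisor's leading term divides it; move -1/3*r to the remainder.
  remainder 1/2*q - 1/6*r**2 - 1/3*r ≠ 0; add k_3 = 1/2*q - 1/6*r**2 - 1/3*r to the basis.

The other S-polynomials (S(h_1,k_3), S(h_2,k_3)) all reduce to 0 modulo the current basis, so we have a Gröbner basis.
Inter-reduce: drop elements whose leading term is divisible by another's, tail-reduce, and make monic.
Reduced Gröbner basis: {p*r - 1/5*r**2 - 2/5*r - 7/5, q - 1/3*r**2 - 2/3*r}.

The two bases agree; hence the ideals are identical.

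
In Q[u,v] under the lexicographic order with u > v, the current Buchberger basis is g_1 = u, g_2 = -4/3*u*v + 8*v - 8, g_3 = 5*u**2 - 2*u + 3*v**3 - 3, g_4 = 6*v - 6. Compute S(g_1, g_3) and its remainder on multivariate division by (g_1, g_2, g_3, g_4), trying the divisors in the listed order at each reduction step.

S(g_1, g_3) = 2/5*u - 3/5*v**3 + 3/5; remainder on division = 0.

lcm(LM(g_1), LM(g_3)) = u**2.
S = (lcm/LT(g_1))·g_1 − (lcm/LT(g_3))·g_3 = 2/5*u - 3/5*v**3 + 3/5.
Reduce S modulo (g_1, g_2, g_3, g_4) in that order:
  leading term u: subtract (2/5)·g_1 from 2/5*u - 3/5*v**3 + 3/5 → -3/5*v**3 + 3/5
  leading term v**3: subtract (-1/10*v**2)·g_4 from -3/5*v**3 + 3/5 → -3/5*v**2 + 3/5
  leading term v**2: subtract (-1/10*v)·g_4 from -3/5*v**2 + 3/5 → -3/5*v + 3/5
  leading term v: subtract (-1/10)·g_4 from -3/5*v + 3/5 → 0
The remainder is 0, so this S-polynomial contributes no new basis element.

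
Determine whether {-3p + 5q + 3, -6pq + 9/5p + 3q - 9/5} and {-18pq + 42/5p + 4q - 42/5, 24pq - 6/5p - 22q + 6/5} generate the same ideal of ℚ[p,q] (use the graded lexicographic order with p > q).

Yes, the ideals are equal.

Since reduced Gröbner bases are canonical representatives of ideals under a given ordering, it suffices to compute and compare them.
Buchberger on the first generating set:
f_1 = -3p + 5q + 3, LT = p.
f_2 = -6pq + 9/5p + 3q - 9/5, LT = pq.

S(f_1,f_2): lcm = pq. S = -5/3q² + 3/10p - ½q - 3/10.
  leading term q²: no divisor's leading term divides it; move -5/3q² to the remainder.
  leading term p: subtract (-1/10)·f_1 from 3/10p - ½q - 3/10 → 0
  remainder -5/3q² ≠ 0; add g_3 = -5/3q² to the basis.

The other S-polynomials (S(f_1,g_3), S(f_2,g_3)) all reduce to 0 modulo the current basis, so we have a Gröbner basis.
Inter-reduce: drop elements whose leading term is divisible by another's, tail-reduce, and make monic.
Reduced Gröbner basis: {q², p - 5/3q - 1}.

Buchberger on the second generating set:
h_1 = -18pq + 42/5p + 4q - 42/5, LT = pq.
h_2 = 24pq - 6/5p - 22q + 6/5, LT = pq.

S(h_1,h_2): lcm = pq. S = -5/12p + 25/36q + 5/12.
  leading term p: no divisor's leading term divides it; move -5/12p to the remainder.
  leading term q: no divisor's leading term divides it; move 25/36q to the remainder.
  leading term 1: no divisor's leading term divides it; move 5/12 to the remainder.
  remainder -5/12p + 25/36q + 5/12 ≠ 0; add k_3 = -5/12p + 25/36q + 5/12 to the basis.

S(h_1,k_3): lcm = pq. S = 5/3q² - 7/15p + 7/9q + 7/15.
  leading term q²: no divisor's leading term divides it; move 5/3q² to the remainder.
  leading term p: subtract (28/25)·k_3 from -7/15p + 7/9q + 7/15 → 0
  remainder 5/3q² ≠ 0; add k_4 = 5/3q² to the basis.

The other S-polynomials (S(h_2,k_3), S(h_1,k_4), S(h_2,k_4), S(k_3,k_4)) all reduce to 0 modulo the current basis, so we have a Gröbner basis.
Inter-reduce: drop elements whose leading term is divisible by another's, tail-reduce, and make monic.
Reduced Gröbner basis: {q², p - 5/3q - 1}.

The two bases agree; hence the ideals are identical.
The choice of monomial ordering does not affect the verdict — as long as both bases are computed under the same ordering, their equality decides ideal equality.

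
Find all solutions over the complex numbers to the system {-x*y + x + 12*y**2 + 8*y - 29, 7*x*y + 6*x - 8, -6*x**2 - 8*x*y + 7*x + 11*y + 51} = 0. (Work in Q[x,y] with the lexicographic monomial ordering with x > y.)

Compute a lex Gröbner basis by Buchberger's algorithm.
f_1 = -x*y + x + 12*y**2 + 8*y - 29, LT = x*y.
f_2 = 7*x*y + 6*x - 8, LT = x*y.
f_3 = -6*x**2 - 8*x*y + 7*x + 11*y + 51, LT = x**2.

S(f_1,f_2): lcm = x*y. S = -13/7*x - 12*y**2 - 8*y + 211/7.
  leading term x: no divisor's leading term divides it; move -13/7*x to the remainder.
  leading term y**2: no divisor's leading term divides it; move -12*y**2 to the remainder.
  leading term y: no divisor's leading term divides it; move -8*y to the remainder.
  leading term 1: no divisor's leading term divides it; move 211/7 to the remainder.
  remainder -13/7*x - 12*y**2 - 8*y + 211/7 ≠ 0; add h_4 = -13/7*x - 12*y**2 - 8*y + 211/7 to the basis.

S(f_1,f_3): lcm = x**2*y. S = -x**2 - 40/3*x*y**2 - 41/6*x*y + 29*x + 11/6*y**2 + 17/2*y.
  leading term x**2: subtract (1/6)·f_3 from -x**2 - 40/3*x*y**2 - 41/6*x*y + 29*x + 11/6*y**2 + 17/2*y → -40/3*x*y**2 - 11/2*x*y + 167/6*x + 11/6*y**2 + 20/3*y - 17/2
  leading term x*y**2: subtract (40/3*y)·f_1 from -40/3*x*y**2 - 11/2*x*y + 167/6*x + 11/6*y**2 + 20/3*y - 17/2 → -113/6*x*y + 167/6*x - 160*y**3 - 629/6*y**2 + 1180/3*y - 17/2
  leading term x*y: subtract (113/6)·f_1 from -113/6*x*y + 167/6*x - 160*y**3 - 629/6*y**2 + 1180/3*y - 17/2 → 9*x - 160*y**3 - 1985/6*y**2 + 728/3*y + 1613/3
  leading term x: subtract (-63/13)·h_4 from 9*x - 160*y**3 - 1985/6*y**2 + 728/3*y + 1613/3 → -160*y**3 - 30341/78*y**2 + 7952/39*y + 26666/39
  leading term y**3: no divisor's leading term divides it; move -160*y**3 to the remainder.
  leading term y**2: no divisor's leading term divides it; move -30341/78*y**2 to the remainder.
  leading term y: no divisor's leading term divides it; move 7952/39*y to the remainder.
  leading term 1: no divisor's leading term divides it; move 26666/39 to the remainder.
  remainder -160*y**3 - 30341/78*y**2 + 7952/39*y + 26666/39 ≠ 0; add h_5 = -160*y**3 - 30341/78*y**2 + 7952/39*y + 26666/39 to the basis.

S(f_2,f_3): lcm = x**2*y. S = 6/7*x**2 - 4/3*x*y**2 + 7/6*x*y - 8/7*x + 11/6*y**2 + 17/2*y.
  leading term x**2: subtract (-1/7)·f_3 from 6/7*x**2 - 4/3*x*y**2 + 7/6*x*y - 8/7*x + 11/6*y**2 + 17/2*y → -4/3*x*y**2 + 1/42*x*y - 1/7*x + 11/6*y**2 + 141/14*y + 51/7
  leading term x*y**2: subtract (4/3*y)·f_1 from -4/3*x*y**2 + 1/42*x*y - 1/7*x + 11/6*y**2 + 141/14*y + 51/7 → -55/42*x*y - 1/7*x - 16*y**3 - 53/6*y**2 + 2047/42*y + 51/7
  leading term x*y: subtract (55/42)·f_1 from -55/42*x*y - 1/7*x - 16*y**3 - 53/6*y**2 + 2047/42*y + 51/7 → -61/42*x - 16*y**3 - 1031/42*y**2 + 1607/42*y + 1901/42
  leading term x: subtract (61/78)·h_4 from -61/42*x - 16*y**3 - 1031/42*y**2 + 1607/42*y + 1901/42 → -16*y**3 - 8279/546*y**2 + 24307/546*y + 5921/273
  leading term y**3: subtract (1/10)·h_5 from -16*y**3 - 8279/546*y**2 + 24307/546*y + 5921/273 → 3323/140*y**2 + 1689/70*y - 1634/35
  leading term y**2: no divisor's leading term divides it; move 3323/140*y**2 to the remainder.
  leading term y: no divisor's leading term divides it; move 1689/70*y to the remainder.
  leading term 1: no divisor's leading term divides it; move -1634/35 to the remainder.
  remainder 3323/140*y**2 + 1689/70*y - 1634/35 ≠ 0; add h_6 = 3323/140*y**2 + 1689/70*y - 1634/35 to the basis.

S(f_1,h_4): lcm = x*y. S = -x - 84/13*y**3 - 212/13*y**2 + 107/13*y + 29.
  leading term x: subtract (7/13)·h_4 from -x - 84/13*y**3 - 212/13*y**2 + 107/13*y + 29 → -84/13*y**3 - 128/13*y**2 + 163/13*y + 166/13
  leading term y**3: subtract (21/520)·h_5 from -84/13*y**3 - 128/13*y**2 + 163/13*y + 166/13 → 79267/13520*y**2 + 3637/845*y - 50171/3380
  leading term y**2: subtract (554869/2246348)·h_6 from 79267/13520*y**2 + 3637/845*y - 50171/3380 → -7439191/4492696*y - 7439191/2246348
  leading term y: no divisor's leading term divides it; move -7439191/4492696*y to the remainder.
  leading term 1: no divisor's leading term divides it; move -7439191/2246348 to the remainder.
  remainder -7439191/4492696*y - 7439191/2246348 ≠ 0; add h_7 = -7439191/4492696*y - 7439191/2246348 to the basis.

The other S-polynomials (S(f_2,h_4), S(f_3,h_4), S(f_1,h_5), S(f_2,h_5), S(f_3,h_5), S(h_4,h_5), S(f_1,h_6), S(f_2,h_6), S(f_3,h_6), S(h_4,h_6), S(h_5,h_6), S(f_1,h_7), S(f_2,h_7), S(f_3,h_7), S(h_4,h_7), S(h_5,h_7), S(h_6,h_7)) all reduce to 0 modulo the current basis, so we have a Gröbner basis.
Inter-reduce: drop elements whose leading term is divisible by another's, tail-reduce, and make monic.
Reduced Gröbner basis: {x + 1, y + 2}.

A lex Gröbner basis eliminates variables successively. Here y + 2 depends only on y, with roots {-2}; lifting each root through the earlier basis elements recovers the full solutions.
  y = -2: the earlier basis element becomes x + 1 = 0, giving x = -1 — point (-1, -2).
Substituting each solution back into the original system confirms all equations vanish.
Zero-dimensionality of the ideal guarantees finitely many solutions over ℂ.

{(-1, -2)}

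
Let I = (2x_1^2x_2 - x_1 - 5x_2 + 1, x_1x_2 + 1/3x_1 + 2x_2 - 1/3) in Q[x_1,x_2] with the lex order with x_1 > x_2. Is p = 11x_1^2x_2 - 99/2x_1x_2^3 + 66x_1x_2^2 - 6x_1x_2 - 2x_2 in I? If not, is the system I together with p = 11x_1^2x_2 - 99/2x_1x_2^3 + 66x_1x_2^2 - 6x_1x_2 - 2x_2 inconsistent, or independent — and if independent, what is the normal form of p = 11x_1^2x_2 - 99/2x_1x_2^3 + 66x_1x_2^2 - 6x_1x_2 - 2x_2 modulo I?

11x_1^2x_2 - 99/2x_1x_2^3 + 66x_1x_2^2 - 6x_1x_2 - 2x_2 is independent of I; its normal form modulo I is -15/2x_2^2 - 2x_2.

First compute the reduced Gröbner basis of I by Buchberger's algorithm.
f_1 = 2x_1^2x_2 - x_1 - 5x_2 + 1, LT = x_1^2x_2.
f_2 = x_1x_2 + 1/3x_1 + 2x_2 - 1/3, LT = x_1x_2.

S(f_1,f_2): lcm = x_1^2x_2. S = -1/3x_1^2 - 2x_1x_2 - 1/6x_1 - 5/2x_2 + 1/2.
  leading term x_1^2: no divisor's leading term divides it; move -1/3x_1^2 to the remainder.
  leading term x_1x_2: subtract (-2)·f_2 from -2x_1x_2 - 1/6x_1 - 5/2x_2 + 1/2 → 1/2x_1 + 3/2x_2 - 1/6
  leading term x_1: no divisor's leading term divides it; move 1/2x_1 to the remainder.
  leading term x_2: no divisor's leading term divides it; move 3/2x_2 to the remainder.
  leading term 1: no divisor's leading term divides it; move -1/6 to the remainder.
  remainder -1/3x_1^2 + 1/2x_1 + 3/2x_2 - 1/6 ≠ 0; add h_3 = -1/3x_1^2 + 1/2x_1 + 3/2x_2 - 1/6 to the basis.

S(f_1,h_3): lcm = x_1^2x_2. S = 3/2x_1x_2 - 1/2x_1 + 9/2x_2^2 - 3x_2 + 1/2.
  leading term x_1x_2: subtract (3/2)·f_2 from 3/2x_1x_2 - 1/2x_1 + 9/2x_2^2 - 3x_2 + 1/2 → -x_1 + 9/2x_2^2 - 6x_2 + 1
  leading term x_1: no divisor's leading term divides it; move -x_1 to the remainder.
  leading term x_2^2: no divisor's leading term divides it; move 9/2x_2^2 to the remainder.
  leading term x_2: no divisor's leading term divides it; move -6x_2 to the remainder.
  leading term 1: no divisor's leading term divides it; move 1 to the remainder.
  remainder -x_1 + 9/2x_2^2 - 6x_2 + 1 ≠ 0; add h_4 = -x_1 + 9/2x_2^2 - 6x_2 + 1 to the basis.

S(f_1,h_4): lcm = x_1^2x_2. S = 9/2x_1x_2^3 - 6x_1x_2^2 + x_1x_2 - 1/2x_1 - 5/2x_2 + 1/2.
  leading term x_1x_2^3: subtract (9/2x_2^2)·f_2 from 9/2x_1x_2^3 - 6x_1x_2^2 + x_1x_2 - 1/2x_1 - 5/2x_2 + 1/2 → -15/2x_1x_2^2 + x_1x_2 - 1/2x_1 - 9x_2^3 + 3/2x_2^2 - 5/2x_2 + 1/2
  leading term x_1x_2^2: subtract (-15/2x_2)·f_2 from -15/2x_1x_2^2 + x_1x_2 - 1/2x_1 - 9x_2^3 + 3/2x_2^2 - 5/2x_2 + 1/2 → 7/2x_1x_2 - 1/2x_1 - 9x_2^3 + 33/2x_2^2 - 5x_2 + 1/2
  leading term x_1x_2: subtract (7/2)·f_2 from 7/2x_1x_2 - 1/2x_1 - 9x_2^3 + 33/2x_2^2 - 5x_2 + 1/2 → -5/3x_1 - 9x_2^3 + 33/2x_2^2 - 12x_2 + 5/3
  leading term x_1: subtract (5/3)·h_4 from -5/3x_1 - 9x_2^3 + 33/2x_2^2 - 12x_2 + 5/3 → -9x_2^3 + 9x_2^2 - 2x_2
  leading term x_2^3: no divisor's leading term divides it; move -9x_2^3 to the remainder.
  leading term x_2^2: no divisor's leading term divides it; move 9x_2^2 to the remainder.
  leading term x_2: no divisor's leading term divides it; move -2x_2 to the remainder.
  remainder -9x_2^3 + 9x_2^2 - 2x_2 ≠ 0; add h_5 = -9x_2^3 + 9x_2^2 - 2x_2 to the basis.

The other S-polynomials (S(f_2,h_3), S(f_2,h_4), S(h_3,h_4), S(f_1,h_5), S(f_2,h_5), S(h_3,h_5), S(h_4,h_5)) all reduce to 0 modulo the current basis, so we have a Gröbner basis.
Inter-reduce: drop elements whose leading term is divisible by another's, tail-reduce, and make monic.
Reduced Gröbner basis: {x_1 - 9/2x_2^2 + 6x_2 - 1, x_2^3 - x_2^2 + 2/9x_2}.
Label its elements g_1 = x_1 - 9/2x_2^2 + 6x_2 - 1, g_2 = x_2^3 - x_2^2 + 2/9x_2.

Reduce p = 11x_1^2x_2 - 99/2x_1x_2^3 + 66x_1x_2^2 - 6x_1x_2 - 2x_2 modulo G:
  leading term x_1^2x_2: subtract (11x_1x_2)·g_1 from 11x_1^2x_2 - 99/2x_1x_2^3 + 66x_1x_2^2 - 6x_1x_2 - 2x_2 → 5x_1x_2 - 2x_2
  leading term x_1x_2: subtract (5x_2)·g_1 from 5x_1x_2 - 2x_2 → 45/2x_2^3 - 30x_2^2 + 3x_2
  leading term x_2^3: subtract (45/2)·g_2 from 45/2x_2^3 - 30x_2^2 + 3x_2 → -15/2x_2^2 - 2x_2
  leading term x_2^2: no divisor's leading term divides it; move -15/2x_2^2 to the remainder.
  leading term x_2: no divisor's leading term divides it; move -2x_2 to the remainder.
  normal form = -15/2x_2^2 - 2x_2.
The normal form is nonzero, so p ∉ I. Since p minus its normal form lies in I, I + (p) = I + (r) where r = -15/2x_2^2 - 2x_2; decide whether this ideal is the whole ring.
Run Buchberger on G together with r (pairs among the g_i already reduce to 0 since G is a Gröbner basis):
g_1 = x_1 - 9/2x_2^2 + 6x_2 - 1, LT = x_1.
g_2 = x_2^3 - x_2^2 + 2/9x_2, LT = x_2^3.
r = -15/2x_2^2 - 2x_2, LT = x_2^2.

S(g_2,r): lcm = x_2^3. S = -19/15x_2^2 + 2/9x_2.
  leading term x_2^2: subtract (38/225)·r from -19/15x_2^2 + 2/9x_2 → 14/25x_2
  leading term x_2: no divisor's leading term divides it; move 14/25x_2 to the remainder.
  remainder 14/25x_2 ≠ 0; add m_4 = 14/25x_2 to the basis.

The other S-polynomials (S(g_1,g_2), S(g_1,r), S(g_1,m_4), S(g_2,m_4), S(r,m_4)) all reduce to 0 modulo the current basis, so we have a Gröbner basis.
Inter-reduce: drop elements whose leading term is divisible by another's, tail-reduce, and make monic.
Reduced Gröbner basis: {x_1 - 1, x_2}.
The reduced Gröbner basis of I + (p) is {x_1 - 1, x_2} ≠ {1}, a proper ideal, so the enlarged system stays consistent: p is independent of I, with normal form -15/2x_2^2 - 2x_2.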